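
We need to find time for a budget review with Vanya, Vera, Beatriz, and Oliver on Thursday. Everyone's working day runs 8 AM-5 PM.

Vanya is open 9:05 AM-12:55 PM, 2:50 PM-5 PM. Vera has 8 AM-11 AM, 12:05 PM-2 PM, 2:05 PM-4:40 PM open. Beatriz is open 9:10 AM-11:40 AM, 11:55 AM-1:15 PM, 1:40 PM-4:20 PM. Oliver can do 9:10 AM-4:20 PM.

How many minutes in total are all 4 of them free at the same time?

Vanya ∩ Vera: 09:05-11:00, 12:05-12:55, 14:50-16:40.
Vanya ∩ Vera ∩ Beatriz: 09:10-11:00, 12:05-12:55, 14:50-16:20.
Vanya ∩ Vera ∩ Beatriz ∩ Oliver: 09:10-11:00, 12:05-12:55, 14:50-16:20.
Summing the common windows: 110 + 50 + 90 = 250 minutes.

250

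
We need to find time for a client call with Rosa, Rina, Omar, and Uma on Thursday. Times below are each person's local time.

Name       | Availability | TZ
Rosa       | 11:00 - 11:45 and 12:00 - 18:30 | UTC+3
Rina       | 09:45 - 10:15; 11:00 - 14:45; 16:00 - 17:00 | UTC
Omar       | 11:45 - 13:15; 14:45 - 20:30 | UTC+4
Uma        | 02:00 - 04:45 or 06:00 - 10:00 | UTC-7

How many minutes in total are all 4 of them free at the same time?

150

Rosa in UTC: 08:00-08:45, 09:00-15:30 (subtract 3h to convert from UTC+3).
Rina in UTC: 09:45-10:15, 11:00-14:45, 16:00-17:00.
Omar in UTC: 07:45-09:15, 10:45-16:30 (subtract 4h to convert from UTC+4).
Uma in UTC: 09:00-11:45, 13:00-17:00 (add 7h to convert from UTC-7).
Rosa ∩ Rina: 09:45-10:15, 11:00-14:45.
Rosa ∩ Rina ∩ Omar: 11:00-14:45.
Rosa ∩ Rina ∩ Omar ∩ Uma: 11:00-11:45, 13:00-14:45.
Summing the common windows: 45 + 105 = 150 minutes.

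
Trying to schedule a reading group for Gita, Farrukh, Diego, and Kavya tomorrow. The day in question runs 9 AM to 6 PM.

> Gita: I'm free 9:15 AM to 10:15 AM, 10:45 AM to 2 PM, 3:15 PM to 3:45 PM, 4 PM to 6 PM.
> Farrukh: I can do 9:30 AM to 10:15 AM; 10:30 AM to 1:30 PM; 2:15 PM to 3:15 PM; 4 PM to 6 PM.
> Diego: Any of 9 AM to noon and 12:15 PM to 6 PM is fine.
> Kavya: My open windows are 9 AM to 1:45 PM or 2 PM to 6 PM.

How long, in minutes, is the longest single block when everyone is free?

Gita ∩ Farrukh: 09:30-10:15, 10:45-13:30, 16:00-18:00.
Gita ∩ Farrukh ∩ Diego: 09:30-10:15, 10:45-12:00, 12:15-13:30, 16:00-18:00.
Gita ∩ Farrukh ∩ Diego ∩ Kavya: 09:30-10:15, 10:45-12:00, 12:15-13:30, 16:00-18:00.
The longest is 16:00-18:00 at 120 minutes.

120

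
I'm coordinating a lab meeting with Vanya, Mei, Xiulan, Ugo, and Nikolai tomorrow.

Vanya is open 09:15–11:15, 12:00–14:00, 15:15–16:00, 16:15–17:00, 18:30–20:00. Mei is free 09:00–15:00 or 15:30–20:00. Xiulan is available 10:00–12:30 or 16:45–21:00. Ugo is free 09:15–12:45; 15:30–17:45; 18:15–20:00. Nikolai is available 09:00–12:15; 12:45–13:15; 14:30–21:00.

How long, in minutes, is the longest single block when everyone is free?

90

Vanya ∩ Mei: 09:15-11:15, 12:00-14:00, 15:30-16:00, 16:15-17:00, 18:30-20:00.
Vanya ∩ Mei ∩ Xiulan: 10:00-11:15, 12:00-12:30, 16:45-17:00, 18:30-20:00.
Vanya ∩ Mei ∩ Xiulan ∩ Ugo: 10:00-11:15, 12:00-12:30, 16:45-17:00, 18:30-20:00.
Vanya ∩ Mei ∩ Xiulan ∩ Ugo ∩ Nikolai: 10:00-11:15, 12:00-12:15, 16:45-17:00, 18:30-20:00.
The longest is 18:30-20:00 at 90 minutes.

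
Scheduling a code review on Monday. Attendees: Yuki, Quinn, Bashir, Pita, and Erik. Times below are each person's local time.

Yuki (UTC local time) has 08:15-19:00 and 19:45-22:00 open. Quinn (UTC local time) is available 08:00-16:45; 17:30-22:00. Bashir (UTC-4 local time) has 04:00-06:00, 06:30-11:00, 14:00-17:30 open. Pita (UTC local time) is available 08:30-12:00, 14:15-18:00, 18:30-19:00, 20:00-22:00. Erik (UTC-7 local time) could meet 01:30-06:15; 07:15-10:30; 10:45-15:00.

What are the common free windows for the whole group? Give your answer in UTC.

08:30-10:00, 10:30-12:00, 14:15-15:00, 18:30-19:00, 20:00-21:30

Yuki in UTC: 08:15-19:00, 19:45-22:00.
Quinn in UTC: 08:00-16:45, 17:30-22:00.
Bashir in UTC: 08:00-10:00, 10:30-15:00, 18:00-21:30 (add 4h to convert from UTC-4).
Pita in UTC: 08:30-12:00, 14:15-18:00, 18:30-19:00, 20:00-22:00.
Erik in UTC: 08:30-13:15, 14:15-17:30, 17:45-22:00 (add 7h to convert from UTC-7).
Yuki ∩ Quinn: 08:15-16:45, 17:30-19:00, 19:45-22:00.
Yuki ∩ Quinn ∩ Bashir: 08:15-10:00, 10:30-15:00, 18:00-19:00, 19:45-21:30.
Yuki ∩ Quinn ∩ Bashir ∩ Pita: 08:30-10:00, 10:30-12:00, 14:15-15:00, 18:30-19:00, 20:00-21:30.
Yuki ∩ Quinn ∩ Bashir ∩ Pita ∩ Erik: 08:30-10:00, 10:30-12:00, 14:15-15:00, 18:30-19:00, 20:00-21:30.
So the common availability across everyone is 08:30-10:00, 10:30-12:00, 14:15-15:00, 18:30-19:00, 20:00-21:30.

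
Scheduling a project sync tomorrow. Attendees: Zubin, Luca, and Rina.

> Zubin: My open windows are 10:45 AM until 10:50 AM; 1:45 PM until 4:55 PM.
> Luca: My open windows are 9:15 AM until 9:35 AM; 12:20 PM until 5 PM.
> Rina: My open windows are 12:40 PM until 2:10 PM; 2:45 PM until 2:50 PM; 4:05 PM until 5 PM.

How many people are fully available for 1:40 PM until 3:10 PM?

1

Luca can make the full 13:40-15:10 slot — that's 1.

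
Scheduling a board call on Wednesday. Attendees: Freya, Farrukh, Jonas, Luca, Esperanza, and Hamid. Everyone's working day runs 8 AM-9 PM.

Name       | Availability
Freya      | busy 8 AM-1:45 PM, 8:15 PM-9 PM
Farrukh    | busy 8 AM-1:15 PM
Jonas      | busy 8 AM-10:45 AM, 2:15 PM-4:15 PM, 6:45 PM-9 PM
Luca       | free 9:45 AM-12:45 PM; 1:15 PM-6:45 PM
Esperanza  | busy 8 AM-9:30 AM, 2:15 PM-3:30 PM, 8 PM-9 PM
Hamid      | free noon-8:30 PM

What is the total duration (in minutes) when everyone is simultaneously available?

Freya free: 13:45-20:15 (invert busy blocks within the working day).
Farrukh free: 13:15-21:00 (invert busy blocks within the working day).
Jonas free: 10:45-14:15, 16:15-18:45 (invert busy blocks within the working day).
Luca free: 09:45-12:45, 13:15-18:45.
Esperanza free: 09:30-14:15, 15:30-20:00 (invert busy blocks within the working day).
Hamid free: 12:00-20:30.
Freya ∩ Farrukh: 13:45-20:15.
Freya ∩ Farrukh ∩ Jonas: 13:45-14:15, 16:15-18:45.
Freya ∩ Farrukh ∩ Jonas ∩ Luca: 13:45-14:15, 16:15-18:45.
Freya ∩ Farrukh ∩ Jonas ∩ Luca ∩ Esperanza: 13:45-14:15, 16:15-18:45.
Freya ∩ Farrukh ∩ Jonas ∩ Luca ∩ Esperanza ∩ Hamid: 13:45-14:15, 16:15-18:45.
Those are the intersection windows.
Summing the common windows: 30 + 150 = 180 minutes.

180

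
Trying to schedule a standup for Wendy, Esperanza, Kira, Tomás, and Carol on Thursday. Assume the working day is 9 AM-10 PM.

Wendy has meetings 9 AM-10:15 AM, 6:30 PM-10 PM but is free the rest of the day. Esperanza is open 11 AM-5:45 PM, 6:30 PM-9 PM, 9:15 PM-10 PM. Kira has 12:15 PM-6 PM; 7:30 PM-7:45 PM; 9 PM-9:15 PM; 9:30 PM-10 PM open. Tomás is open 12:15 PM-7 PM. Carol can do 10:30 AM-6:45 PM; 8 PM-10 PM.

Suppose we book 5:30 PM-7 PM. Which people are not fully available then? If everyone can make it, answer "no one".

Carol, Esperanza, Kira, Wendy

Wendy free: 10:15-18:30 (invert busy blocks within the working day).
Esperanza free: 11:00-17:45, 18:30-21:00, 21:15-22:00.
Kira free: 12:15-18:00, 19:30-19:45, 21:00-21:15, 21:30-22:00.
Tomás free: 12:15-19:00.
Carol free: 10:30-18:45, 20:00-22:00.
Wendy: not fully free for 17:30-19:00. Esperanza: not fully free for 17:30-19:00. Kira: not fully free for 17:30-19:00. Tomás: free for 17:30-19:00. Carol: not fully free for 17:30-19:00.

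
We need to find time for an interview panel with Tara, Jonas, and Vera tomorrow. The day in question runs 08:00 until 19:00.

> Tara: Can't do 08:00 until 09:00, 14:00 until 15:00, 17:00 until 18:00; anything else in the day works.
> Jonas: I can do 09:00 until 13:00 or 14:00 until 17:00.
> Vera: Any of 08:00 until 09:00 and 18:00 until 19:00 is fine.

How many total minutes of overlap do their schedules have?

Tara free: 09:00-14:00, 15:00-17:00, 18:00-19:00 (invert busy blocks within the working day).
Jonas free: 09:00-13:00, 14:00-17:00.
Vera free: 08:00-09:00, 18:00-19:00.
Tara ∩ Jonas: 09:00-13:00, 15:00-17:00.
Tara ∩ Jonas ∩ Vera: ∅.
There is no time when everyone is free.
There is no common window, so the total is 0 minutes.

0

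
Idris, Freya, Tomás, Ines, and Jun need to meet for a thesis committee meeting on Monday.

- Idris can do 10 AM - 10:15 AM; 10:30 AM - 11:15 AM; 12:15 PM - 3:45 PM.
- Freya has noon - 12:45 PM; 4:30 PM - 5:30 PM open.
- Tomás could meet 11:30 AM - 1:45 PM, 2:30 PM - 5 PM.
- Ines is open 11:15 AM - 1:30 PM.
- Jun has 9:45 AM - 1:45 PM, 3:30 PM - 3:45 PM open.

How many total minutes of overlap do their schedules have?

30

Idris ∩ Freya: 12:15-12:45.
Idris ∩ Freya ∩ Tomás: 12:15-12:45.
Idris ∩ Freya ∩ Tomás ∩ Ines: 12:15-12:45.
Idris ∩ Freya ∩ Tomás ∩ Ines ∩ Jun: 12:15-12:45.
So the common availability across everyone is 12:15-12:45.
That's a single block of 30 minutes.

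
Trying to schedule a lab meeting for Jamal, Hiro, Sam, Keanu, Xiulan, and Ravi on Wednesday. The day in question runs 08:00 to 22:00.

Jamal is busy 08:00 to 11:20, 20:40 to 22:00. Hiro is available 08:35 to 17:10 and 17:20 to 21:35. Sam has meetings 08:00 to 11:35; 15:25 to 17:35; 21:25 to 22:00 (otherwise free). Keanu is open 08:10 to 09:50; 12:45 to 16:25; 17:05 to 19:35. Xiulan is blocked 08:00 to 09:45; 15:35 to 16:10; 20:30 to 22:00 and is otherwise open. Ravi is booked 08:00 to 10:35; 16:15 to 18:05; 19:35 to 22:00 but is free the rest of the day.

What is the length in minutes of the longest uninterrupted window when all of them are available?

160

Jamal free: 11:20-20:40 (invert busy blocks within the working day).
Hiro free: 08:35-17:10, 17:20-21:35.
Sam free: 11:35-15:25, 17:35-21:25 (invert busy blocks within the working day).
Keanu free: 08:10-09:50, 12:45-16:25, 17:05-19:35.
Xiulan free: 09:45-15:35, 16:10-20:30 (invert busy blocks within the working day).
Ravi free: 10:35-16:15, 18:05-19:35 (invert busy blocks within the working day).
Jamal ∩ Hiro: 11:20-17:10, 17:20-20:40.
Jamal ∩ Hiro ∩ Sam: 11:35-15:25, 17:35-20:40.
Jamal ∩ Hiro ∩ Sam ∩ Keanu: 12:45-15:25, 17:35-19:35.
Jamal ∩ Hiro ∩ Sam ∩ Keanu ∩ Xiulan: 12:45-15:25, 17:35-19:35.
Jamal ∩ Hiro ∩ Sam ∩ Keanu ∩ Xiulan ∩ Ravi: 12:45-15:25, 18:05-19:35.
So the common availability across everyone is 12:45-15:25, 18:05-19:35.
The longest is 12:45-15:25 at 160 minutes.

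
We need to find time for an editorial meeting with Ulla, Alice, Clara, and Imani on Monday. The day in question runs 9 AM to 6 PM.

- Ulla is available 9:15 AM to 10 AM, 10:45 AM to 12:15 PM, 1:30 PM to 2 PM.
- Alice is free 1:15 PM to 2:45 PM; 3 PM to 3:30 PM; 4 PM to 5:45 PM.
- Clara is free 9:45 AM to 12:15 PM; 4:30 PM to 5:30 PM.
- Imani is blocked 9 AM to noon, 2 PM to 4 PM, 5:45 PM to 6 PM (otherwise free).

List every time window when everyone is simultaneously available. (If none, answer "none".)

none

Ulla free: 09:15-10:00, 10:45-12:15, 13:30-14:00.
Alice free: 13:15-14:45, 15:00-15:30, 16:00-17:45.
Clara free: 09:45-12:15, 16:30-17:30.
Imani free: 12:00-14:00, 16:00-17:45 (invert busy blocks within the working day).
Ulla ∩ Alice: 13:30-14:00.
Ulla ∩ Alice ∩ Clara: ∅.
Ulla ∩ Alice ∩ Clara ∩ Imani: ∅.
There is no time when everyone is free.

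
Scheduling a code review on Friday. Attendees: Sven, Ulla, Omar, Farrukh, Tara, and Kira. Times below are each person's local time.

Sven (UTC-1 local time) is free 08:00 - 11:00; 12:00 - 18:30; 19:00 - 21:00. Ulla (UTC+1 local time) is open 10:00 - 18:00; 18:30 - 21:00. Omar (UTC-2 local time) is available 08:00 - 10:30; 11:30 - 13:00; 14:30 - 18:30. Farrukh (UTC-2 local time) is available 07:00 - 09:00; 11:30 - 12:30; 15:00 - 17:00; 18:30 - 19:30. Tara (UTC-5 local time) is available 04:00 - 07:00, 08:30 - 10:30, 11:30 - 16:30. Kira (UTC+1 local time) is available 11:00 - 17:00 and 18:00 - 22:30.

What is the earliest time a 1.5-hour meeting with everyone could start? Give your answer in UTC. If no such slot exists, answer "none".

Sven in UTC: 09:00-12:00, 13:00-19:30, 20:00-22:00 (add 1h to convert from UTC-1).
Ulla in UTC: 09:00-17:00, 17:30-20:00 (subtract 1h to convert from UTC+1).
Omar in UTC: 10:00-12:30, 13:30-15:00, 16:30-20:30 (add 2h to convert from UTC-2).
Farrukh in UTC: 09:00-11:00, 13:30-14:30, 17:00-19:00, 20:30-21:30 (add 2h to convert from UTC-2).
Tara in UTC: 09:00-12:00, 13:30-15:30, 16:30-21:30 (add 5h to convert from UTC-5).
Kira in UTC: 10:00-16:00, 17:00-21:30 (subtract 1h to convert from UTC+1).
Sven ∩ Ulla: 09:00-12:00, 13:00-17:00, 17:30-19:30.
Sven ∩ Ulla ∩ Omar: 10:00-12:00, 13:30-15:00, 16:30-17:00, 17:30-19:30.
Sven ∩ Ulla ∩ Omar ∩ Farrukh: 10:00-11:00, 13:30-14:30, 17:30-19:00.
Sven ∩ Ulla ∩ Omar ∩ Farrukh ∩ Tara: 10:00-11:00, 13:30-14:30, 17:30-19:00.
Sven ∩ Ulla ∩ Omar ∩ Farrukh ∩ Tara ∩ Kira: 10:00-11:00, 13:30-14:30, 17:30-19:00.
The first common window of at least 90 minutes is 17:30-19:00, so the earliest start is 17:30.

17:30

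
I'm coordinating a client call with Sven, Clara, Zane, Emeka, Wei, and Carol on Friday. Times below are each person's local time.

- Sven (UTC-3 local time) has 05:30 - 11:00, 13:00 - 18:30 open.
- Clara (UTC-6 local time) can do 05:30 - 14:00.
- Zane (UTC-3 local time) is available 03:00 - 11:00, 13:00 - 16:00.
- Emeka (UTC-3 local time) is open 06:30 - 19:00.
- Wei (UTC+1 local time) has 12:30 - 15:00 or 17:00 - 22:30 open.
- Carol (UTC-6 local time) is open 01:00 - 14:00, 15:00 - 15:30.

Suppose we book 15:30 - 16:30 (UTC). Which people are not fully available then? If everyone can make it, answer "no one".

Sven in UTC: 08:30-14:00, 16:00-21:30 (add 3h to convert from UTC-3).
Clara in UTC: 11:30-20:00 (add 6h to convert from UTC-6).
Zane in UTC: 06:00-14:00, 16:00-19:00 (add 3h to convert from UTC-3).
Emeka in UTC: 09:30-22:00 (add 3h to convert from UTC-3).
Wei in UTC: 11:30-14:00, 16:00-21:30 (subtract 1h to convert from UTC+1).
Carol in UTC: 07:00-20:00, 21:00-21:30 (add 6h to convert from UTC-6).
Sven: not fully free for 15:30-16:30. Clara: free for 15:30-16:30. Zane: not fully free for 15:30-16:30. Emeka: free for 15:30-16:30. Wei: not fully free for 15:30-16:30. Carol: free for 15:30-16:30.

Sven, Wei, Zane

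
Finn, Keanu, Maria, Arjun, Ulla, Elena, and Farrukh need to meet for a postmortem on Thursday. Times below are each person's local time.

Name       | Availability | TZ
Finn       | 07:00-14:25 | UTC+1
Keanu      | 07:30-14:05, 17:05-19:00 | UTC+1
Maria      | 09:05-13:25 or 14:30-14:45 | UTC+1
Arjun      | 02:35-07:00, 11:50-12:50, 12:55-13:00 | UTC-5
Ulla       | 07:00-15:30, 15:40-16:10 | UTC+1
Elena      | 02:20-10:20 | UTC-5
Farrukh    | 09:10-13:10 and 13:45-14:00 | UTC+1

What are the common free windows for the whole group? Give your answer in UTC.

08:10-12:00

Finn in UTC: 06:00-13:25 (subtract 1h to convert from UTC+1).
Keanu in UTC: 06:30-13:05, 16:05-18:00 (subtract 1h to convert from UTC+1).
Maria in UTC: 08:05-12:25, 13:30-13:45 (subtract 1h to convert from UTC+1).
Arjun in UTC: 07:35-12:00, 16:50-17:50, 17:55-18:00 (add 5h to convert from UTC-5).
Ulla in UTC: 06:00-14:30, 14:40-15:10 (subtract 1h to convert from UTC+1).
Elena in UTC: 07:20-15:20 (add 5h to convert from UTC-5).
Farrukh in UTC: 08:10-12:10, 12:45-13:00 (subtract 1h to convert from UTC+1).
Finn ∩ Keanu: 06:30-13:05.
Finn ∩ Keanu ∩ Maria: 08:05-12:25.
Finn ∩ Keanu ∩ Maria ∩ Arjun: 08:05-12:00.
Finn ∩ Keanu ∩ Maria ∩ Arjun ∩ Ulla: 08:05-12:00.
Finn ∩ Keanu ∩ Maria ∩ Arjun ∩ Ulla ∩ Elena: 08:05-12:00.
Finn ∩ Keanu ∩ Maria ∩ Arjun ∩ Ulla ∩ Elena ∩ Farrukh: 08:10-12:00.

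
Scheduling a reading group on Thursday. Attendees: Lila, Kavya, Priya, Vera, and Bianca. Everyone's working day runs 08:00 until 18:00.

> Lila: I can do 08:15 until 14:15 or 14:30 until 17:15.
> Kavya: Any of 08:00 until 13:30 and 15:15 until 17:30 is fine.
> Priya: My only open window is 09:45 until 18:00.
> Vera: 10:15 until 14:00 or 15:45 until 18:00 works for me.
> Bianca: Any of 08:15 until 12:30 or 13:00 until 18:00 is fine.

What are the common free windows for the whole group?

Lila ∩ Kavya: 08:15-13:30, 15:15-17:15.
Lila ∩ Kavya ∩ Priya: 09:45-13:30, 15:15-17:15.
Lila ∩ Kavya ∩ Priya ∩ Vera: 10:15-13:30, 15:45-17:15.
Lila ∩ Kavya ∩ Priya ∩ Vera ∩ Bianca: 10:15-12:30, 13:00-13:30, 15:45-17:15.

10:15-12:30, 13:00-13:30, 15:45-17:15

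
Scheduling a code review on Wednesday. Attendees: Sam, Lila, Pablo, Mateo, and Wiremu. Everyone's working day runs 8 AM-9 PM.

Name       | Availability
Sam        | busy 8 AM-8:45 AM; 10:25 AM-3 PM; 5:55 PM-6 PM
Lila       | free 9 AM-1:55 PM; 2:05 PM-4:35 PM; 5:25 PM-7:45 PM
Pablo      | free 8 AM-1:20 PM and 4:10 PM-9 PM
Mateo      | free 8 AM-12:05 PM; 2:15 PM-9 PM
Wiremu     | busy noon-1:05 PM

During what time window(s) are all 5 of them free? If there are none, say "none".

Sam free: 08:45-10:25, 15:00-17:55, 18:00-21:00 (invert busy blocks within the working day).
Lila free: 09:00-13:55, 14:05-16:35, 17:25-19:45.
Pablo free: 08:00-13:20, 16:10-21:00.
Mateo free: 08:00-12:05, 14:15-21:00.
Wiremu free: 08:00-12:00, 13:05-21:00 (invert busy blocks within the working day).
Sam ∩ Lila: 09:00-10:25, 15:00-16:35, 17:25-17:55, 18:00-19:45.
Sam ∩ Lila ∩ Pablo: 09:00-10:25, 16:10-16:35, 17:25-17:55, 18:00-19:45.
Sam ∩ Lila ∩ Pablo ∩ Mateo: 09:00-10:25, 16:10-16:35, 17:25-17:55, 18:00-19:45.
Sam ∩ Lila ∩ Pablo ∩ Mateo ∩ Wiremu: 09:00-10:25, 16:10-16:35, 17:25-17:55, 18:00-19:45.

09:00-10:25, 16:10-16:35, 17:25-17:55, 18:00-19:45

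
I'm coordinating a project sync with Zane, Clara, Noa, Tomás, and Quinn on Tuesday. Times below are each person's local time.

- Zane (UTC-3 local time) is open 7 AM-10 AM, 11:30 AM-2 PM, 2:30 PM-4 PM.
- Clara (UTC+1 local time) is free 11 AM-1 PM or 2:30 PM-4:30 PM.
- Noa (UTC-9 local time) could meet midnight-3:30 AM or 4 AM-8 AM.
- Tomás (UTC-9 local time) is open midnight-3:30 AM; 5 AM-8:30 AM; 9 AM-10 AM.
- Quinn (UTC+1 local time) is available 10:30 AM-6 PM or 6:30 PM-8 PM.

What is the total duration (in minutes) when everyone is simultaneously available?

180

Zane in UTC: 10:00-13:00, 14:30-17:00, 17:30-19:00 (add 3h to convert from UTC-3).
Clara in UTC: 10:00-12:00, 13:30-15:30 (subtract 1h to convert from UTC+1).
Noa in UTC: 09:00-12:30, 13:00-17:00 (add 9h to convert from UTC-9).
Tomás in UTC: 09:00-12:30, 14:00-17:30, 18:00-19:00 (add 9h to convert from UTC-9).
Quinn in UTC: 09:30-17:00, 17:30-19:00 (subtract 1h to convert from UTC+1).
Zane ∩ Clara: 10:00-12:00, 14:30-15:30.
Zane ∩ Clara ∩ Noa: 10:00-12:00, 14:30-15:30.
Zane ∩ Clara ∩ Noa ∩ Tomás: 10:00-12:00, 14:30-15:30.
Zane ∩ Clara ∩ Noa ∩ Tomás ∩ Quinn: 10:00-12:00, 14:30-15:30.
Summing the common windows: 120 + 60 = 180 minutes.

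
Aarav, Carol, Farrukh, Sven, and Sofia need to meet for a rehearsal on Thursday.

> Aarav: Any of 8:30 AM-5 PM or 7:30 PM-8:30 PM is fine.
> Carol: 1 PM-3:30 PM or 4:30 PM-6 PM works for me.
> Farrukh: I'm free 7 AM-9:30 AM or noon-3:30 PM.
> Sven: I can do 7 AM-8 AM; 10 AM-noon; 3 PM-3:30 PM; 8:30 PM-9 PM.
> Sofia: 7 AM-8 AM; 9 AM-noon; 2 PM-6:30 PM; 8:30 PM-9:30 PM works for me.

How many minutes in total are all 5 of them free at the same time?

30

Aarav ∩ Carol: 13:00-15:30, 16:30-17:00.
Aarav ∩ Carol ∩ Farrukh: 13:00-15:30.
Aarav ∩ Carol ∩ Farrukh ∩ Sven: 15:00-15:30.
Aarav ∩ Carol ∩ Farrukh ∩ Sven ∩ Sofia: 15:00-15:30.
Those are the intersection windows.
That's a single block of 30 minutes.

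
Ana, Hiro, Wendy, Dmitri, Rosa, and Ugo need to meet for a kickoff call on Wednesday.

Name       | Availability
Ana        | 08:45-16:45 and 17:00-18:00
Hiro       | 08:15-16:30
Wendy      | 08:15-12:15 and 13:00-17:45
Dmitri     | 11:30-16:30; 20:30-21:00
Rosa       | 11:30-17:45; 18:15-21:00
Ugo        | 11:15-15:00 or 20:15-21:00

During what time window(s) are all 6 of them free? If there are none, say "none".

Ana ∩ Hiro: 08:45-16:30.
Ana ∩ Hiro ∩ Wendy: 08:45-12:15, 13:00-16:30.
Ana ∩ Hiro ∩ Wendy ∩ Dmitri: 11:30-12:15, 13:00-16:30.
Ana ∩ Hiro ∩ Wendy ∩ Dmitri ∩ Rosa: 11:30-12:15, 13:00-16:30.
Ana ∩ Hiro ∩ Wendy ∩ Dmitri ∩ Rosa ∩ Ugo: 11:30-12:15, 13:00-15:00.
Those are the intersection windows.

11:30-12:15, 13:00-15:00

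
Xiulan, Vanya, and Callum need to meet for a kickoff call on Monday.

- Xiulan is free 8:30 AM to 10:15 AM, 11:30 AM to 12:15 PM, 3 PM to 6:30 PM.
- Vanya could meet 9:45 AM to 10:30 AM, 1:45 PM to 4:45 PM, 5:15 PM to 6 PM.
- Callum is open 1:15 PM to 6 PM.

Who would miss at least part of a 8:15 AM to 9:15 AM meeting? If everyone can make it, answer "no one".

Xiulan: not fully free for 08:15-09:15. Vanya: not fully free for 08:15-09:15. Callum: not fully free for 08:15-09:15.

Callum, Vanya, Xiulan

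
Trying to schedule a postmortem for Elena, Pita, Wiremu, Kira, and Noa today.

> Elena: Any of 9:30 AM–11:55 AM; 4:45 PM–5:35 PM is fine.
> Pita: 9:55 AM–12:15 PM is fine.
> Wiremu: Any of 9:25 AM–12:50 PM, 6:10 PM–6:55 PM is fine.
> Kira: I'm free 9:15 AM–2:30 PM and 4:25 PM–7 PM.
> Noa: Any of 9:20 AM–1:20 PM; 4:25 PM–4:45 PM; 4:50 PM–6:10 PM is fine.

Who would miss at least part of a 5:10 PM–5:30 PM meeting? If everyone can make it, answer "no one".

Pita, Wiremu

Elena: free for 17:10-17:30. Pita: not fully free for 17:10-17:30. Wiremu: not fully free for 17:10-17:30. Kira: free for 17:10-17:30. Noa: free for 17:10-17:30.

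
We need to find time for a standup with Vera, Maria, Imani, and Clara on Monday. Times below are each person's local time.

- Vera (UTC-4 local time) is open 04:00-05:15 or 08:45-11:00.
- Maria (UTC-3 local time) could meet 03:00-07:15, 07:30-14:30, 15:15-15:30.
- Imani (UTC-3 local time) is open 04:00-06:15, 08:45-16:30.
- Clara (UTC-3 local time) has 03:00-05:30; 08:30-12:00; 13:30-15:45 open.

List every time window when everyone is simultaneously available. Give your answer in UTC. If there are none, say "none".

Vera in UTC: 08:00-09:15, 12:45-15:00 (add 4h to convert from UTC-4).
Maria in UTC: 06:00-10:15, 10:30-17:30, 18:15-18:30 (add 3h to convert from UTC-3).
Imani in UTC: 07:00-09:15, 11:45-19:30 (add 3h to convert from UTC-3).
Clara in UTC: 06:00-08:30, 11:30-15:00, 16:30-18:45 (add 3h to convert from UTC-3).
Vera ∩ Maria: 08:00-09:15, 12:45-15:00.
Vera ∩ Maria ∩ Imani: 08:00-09:15, 12:45-15:00.
Vera ∩ Maria ∩ Imani ∩ Clara: 08:00-08:30, 12:45-15:00.
So the common availability across everyone is 08:00-08:30, 12:45-15:00.

08:00-08:30, 12:45-15:00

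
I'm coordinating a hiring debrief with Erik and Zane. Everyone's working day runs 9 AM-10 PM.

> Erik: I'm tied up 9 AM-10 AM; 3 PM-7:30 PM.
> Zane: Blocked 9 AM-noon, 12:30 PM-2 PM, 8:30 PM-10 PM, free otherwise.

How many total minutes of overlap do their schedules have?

150

Erik free: 10:00-15:00, 19:30-22:00 (invert busy blocks within the working day).
Zane free: 12:00-12:30, 14:00-20:30 (invert busy blocks within the working day).
Erik ∩ Zane: 12:00-12:30, 14:00-15:00, 19:30-20:30.
Summing the common windows: 30 + 60 + 60 = 150 minutes.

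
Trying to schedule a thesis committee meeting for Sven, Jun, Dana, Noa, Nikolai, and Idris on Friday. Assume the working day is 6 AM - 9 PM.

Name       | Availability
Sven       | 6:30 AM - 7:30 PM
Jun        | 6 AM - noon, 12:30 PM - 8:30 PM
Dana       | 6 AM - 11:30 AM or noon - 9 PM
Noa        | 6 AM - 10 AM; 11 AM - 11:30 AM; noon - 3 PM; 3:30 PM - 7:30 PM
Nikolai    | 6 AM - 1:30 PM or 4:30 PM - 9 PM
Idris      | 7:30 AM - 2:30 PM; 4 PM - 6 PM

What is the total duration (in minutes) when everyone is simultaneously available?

330

Sven ∩ Jun: 06:30-12:00, 12:30-19:30.
Sven ∩ Jun ∩ Dana: 06:30-11:30, 12:30-19:30.
Sven ∩ Jun ∩ Dana ∩ Noa: 06:30-10:00, 11:00-11:30, 12:30-15:00, 15:30-19:30.
Sven ∩ Jun ∩ Dana ∩ Noa ∩ Nikolai: 06:30-10:00, 11:00-11:30, 12:30-13:30, 16:30-19:30.
Sven ∩ Jun ∩ Dana ∩ Noa ∩ Nikolai ∩ Idris: 07:30-10:00, 11:00-11:30, 12:30-13:30, 16:30-18:00.
Summing the common windows: 150 + 30 + 60 + 90 = 330 minutes.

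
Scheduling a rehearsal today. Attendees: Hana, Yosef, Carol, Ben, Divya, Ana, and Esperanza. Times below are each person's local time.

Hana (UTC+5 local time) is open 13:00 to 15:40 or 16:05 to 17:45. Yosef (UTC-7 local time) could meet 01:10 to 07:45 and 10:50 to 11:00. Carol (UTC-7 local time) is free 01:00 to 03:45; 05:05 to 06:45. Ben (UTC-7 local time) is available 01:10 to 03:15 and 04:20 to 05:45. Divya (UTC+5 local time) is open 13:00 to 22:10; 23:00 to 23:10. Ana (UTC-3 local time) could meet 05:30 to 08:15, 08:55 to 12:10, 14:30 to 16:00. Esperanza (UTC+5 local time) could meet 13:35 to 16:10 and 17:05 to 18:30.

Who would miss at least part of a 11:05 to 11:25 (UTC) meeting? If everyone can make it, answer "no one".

Ana, Ben, Carol, Esperanza

Hana in UTC: 08:00-10:40, 11:05-12:45 (subtract 5h to convert from UTC+5).
Yosef in UTC: 08:10-14:45, 17:50-18:00 (add 7h to convert from UTC-7).
Carol in UTC: 08:00-10:45, 12:05-13:45 (add 7h to convert from UTC-7).
Ben in UTC: 08:10-10:15, 11:20-12:45 (add 7h to convert from UTC-7).
Divya in UTC: 08:00-17:10, 18:00-18:10 (subtract 5h to convert from UTC+5).
Ana in UTC: 08:30-11:15, 11:55-15:10, 17:30-19:00 (add 3h to convert from UTC-3).
Esperanza in UTC: 08:35-11:10, 12:05-13:30 (subtract 5h to convert from UTC+5).
Hana: free for 11:05-11:25. Yosef: free for 11:05-11:25. Carol: not fully free for 11:05-11:25. Ben: not fully free for 11:05-11:25. Divya: free for 11:05-11:25. Ana: not fully free for 11:05-11:25. Esperanza: not fully free for 11:05-11:25.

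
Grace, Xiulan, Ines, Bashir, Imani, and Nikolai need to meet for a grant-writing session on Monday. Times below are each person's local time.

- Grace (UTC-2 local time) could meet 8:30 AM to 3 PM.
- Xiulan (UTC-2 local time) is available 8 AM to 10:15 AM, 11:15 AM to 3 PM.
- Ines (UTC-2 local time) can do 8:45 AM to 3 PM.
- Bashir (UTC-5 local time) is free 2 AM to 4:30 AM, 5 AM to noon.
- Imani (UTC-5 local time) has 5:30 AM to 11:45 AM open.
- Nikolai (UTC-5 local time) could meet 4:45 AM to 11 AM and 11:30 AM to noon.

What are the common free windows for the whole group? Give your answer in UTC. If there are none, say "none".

Grace in UTC: 10:30-17:00 (add 2h to convert from UTC-2).
Xiulan in UTC: 10:00-12:15, 13:15-17:00 (add 2h to convert from UTC-2).
Ines in UTC: 10:45-17:00 (add 2h to convert from UTC-2).
Bashir in UTC: 07:00-09:30, 10:00-17:00 (add 5h to convert from UTC-5).
Imani in UTC: 10:30-16:45 (add 5h to convert from UTC-5).
Nikolai in UTC: 09:45-16:00, 16:30-17:00 (add 5h to convert from UTC-5).
Grace ∩ Xiulan: 10:30-12:15, 13:15-17:00.
Grace ∩ Xiulan ∩ Ines: 10:45-12:15, 13:15-17:00.
Grace ∩ Xiulan ∩ Ines ∩ Bashir: 10:45-12:15, 13:15-17:00.
Grace ∩ Xiulan ∩ Ines ∩ Bashir ∩ Imani: 10:45-12:15, 13:15-16:45.
Grace ∩ Xiulan ∩ Ines ∩ Bashir ∩ Imani ∩ Nikolai: 10:45-12:15, 13:15-16:00, 16:30-16:45.

10:45-12:15, 13:15-16:00, 16:30-16:45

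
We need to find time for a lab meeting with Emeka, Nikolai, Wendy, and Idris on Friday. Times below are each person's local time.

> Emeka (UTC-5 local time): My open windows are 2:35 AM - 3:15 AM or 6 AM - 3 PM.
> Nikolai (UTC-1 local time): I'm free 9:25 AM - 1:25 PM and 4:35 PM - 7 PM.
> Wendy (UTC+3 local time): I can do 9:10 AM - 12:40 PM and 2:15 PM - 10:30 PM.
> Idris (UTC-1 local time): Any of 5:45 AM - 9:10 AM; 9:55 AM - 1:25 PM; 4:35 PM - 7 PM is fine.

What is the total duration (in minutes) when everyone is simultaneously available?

Emeka in UTC: 07:35-08:15, 11:00-20:00 (add 5h to convert from UTC-5).
Nikolai in UTC: 10:25-14:25, 17:35-20:00 (add 1h to convert from UTC-1).
Wendy in UTC: 06:10-09:40, 11:15-19:30 (subtract 3h to convert from UTC+3).
Idris in UTC: 06:45-10:10, 10:55-14:25, 17:35-20:00 (add 1h to convert from UTC-1).
Emeka ∩ Nikolai: 11:00-14:25, 17:35-20:00.
Emeka ∩ Nikolai ∩ Wendy: 11:15-14:25, 17:35-19:30.
Emeka ∩ Nikolai ∩ Wendy ∩ Idris: 11:15-14:25, 17:35-19:30.
Summing the common windows: 190 + 115 = 305 minutes.

305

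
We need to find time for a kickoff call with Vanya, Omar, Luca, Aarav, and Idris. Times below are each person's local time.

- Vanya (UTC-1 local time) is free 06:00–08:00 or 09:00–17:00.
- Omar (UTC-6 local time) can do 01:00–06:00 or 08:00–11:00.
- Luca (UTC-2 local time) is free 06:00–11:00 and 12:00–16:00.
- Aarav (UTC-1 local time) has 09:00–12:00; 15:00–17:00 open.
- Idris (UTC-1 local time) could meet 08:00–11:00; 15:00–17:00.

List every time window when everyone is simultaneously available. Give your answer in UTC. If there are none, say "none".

10:00-12:00, 16:00-17:00

Vanya in UTC: 07:00-09:00, 10:00-18:00 (add 1h to convert from UTC-1).
Omar in UTC: 07:00-12:00, 14:00-17:00 (add 6h to convert from UTC-6).
Luca in UTC: 08:00-13:00, 14:00-18:00 (add 2h to convert from UTC-2).
Aarav in UTC: 10:00-13:00, 16:00-18:00 (add 1h to convert from UTC-1).
Idris in UTC: 09:00-12:00, 16:00-18:00 (add 1h to convert from UTC-1).
Vanya ∩ Omar: 07:00-09:00, 10:00-12:00, 14:00-17:00.
Vanya ∩ Omar ∩ Luca: 08:00-09:00, 10:00-12:00, 14:00-17:00.
Vanya ∩ Omar ∩ Luca ∩ Aarav: 10:00-12:00, 16:00-17:00.
Vanya ∩ Omar ∩ Luca ∩ Aarav ∩ Idris: 10:00-12:00, 16:00-17:00.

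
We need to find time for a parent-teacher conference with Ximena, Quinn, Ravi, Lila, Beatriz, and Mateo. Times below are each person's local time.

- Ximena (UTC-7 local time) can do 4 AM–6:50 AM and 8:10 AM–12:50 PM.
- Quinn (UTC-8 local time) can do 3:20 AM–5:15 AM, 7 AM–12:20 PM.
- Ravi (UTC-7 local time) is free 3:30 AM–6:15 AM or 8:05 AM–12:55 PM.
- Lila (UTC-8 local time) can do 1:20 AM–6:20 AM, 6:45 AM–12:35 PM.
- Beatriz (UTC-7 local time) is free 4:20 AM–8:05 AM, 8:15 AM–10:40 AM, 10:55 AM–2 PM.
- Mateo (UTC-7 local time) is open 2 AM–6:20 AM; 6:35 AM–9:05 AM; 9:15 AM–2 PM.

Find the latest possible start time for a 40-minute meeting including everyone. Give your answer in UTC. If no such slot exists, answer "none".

Ximena in UTC: 11:00-13:50, 15:10-19:50 (add 7h to convert from UTC-7).
Quinn in UTC: 11:20-13:15, 15:00-20:20 (add 8h to convert from UTC-8).
Ravi in UTC: 10:30-13:15, 15:05-19:55 (add 7h to convert from UTC-7).
Lila in UTC: 09:20-14:20, 14:45-20:35 (add 8h to convert from UTC-8).
Beatriz in UTC: 11:20-15:05, 15:15-17:40, 17:55-21:00 (add 7h to convert from UTC-7).
Mateo in UTC: 09:00-13:20, 13:35-16:05, 16:15-21:00 (add 7h to convert from UTC-7).
Ximena ∩ Quinn: 11:20-13:15, 15:10-19:50.
Ximena ∩ Quinn ∩ Ravi: 11:20-13:15, 15:10-19:50.
Ximena ∩ Quinn ∩ Ravi ∩ Lila: 11:20-13:15, 15:10-19:50.
Ximena ∩ Quinn ∩ Ravi ∩ Lila ∩ Beatriz: 11:20-13:15, 15:15-17:40, 17:55-19:50.
Ximena ∩ Quinn ∩ Ravi ∩ Lila ∩ Beatriz ∩ Mateo: 11:20-13:15, 15:15-16:05, 16:15-17:40, 17:55-19:50.
The last common window of at least 40 minutes is 17:55-19:50; a 40-minute meeting can start as late as 19:10 and still end by 19:50.

19:10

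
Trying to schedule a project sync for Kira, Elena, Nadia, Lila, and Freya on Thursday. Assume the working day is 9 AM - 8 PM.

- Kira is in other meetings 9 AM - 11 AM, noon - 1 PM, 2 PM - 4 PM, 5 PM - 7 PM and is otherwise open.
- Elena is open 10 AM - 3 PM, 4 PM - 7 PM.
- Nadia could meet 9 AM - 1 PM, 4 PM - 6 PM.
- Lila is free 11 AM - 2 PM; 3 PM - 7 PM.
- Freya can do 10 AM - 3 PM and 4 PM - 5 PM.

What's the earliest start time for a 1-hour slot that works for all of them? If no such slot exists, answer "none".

Kira free: 11:00-12:00, 13:00-14:00, 16:00-17:00, 19:00-20:00 (invert busy blocks within the working day).
Elena free: 10:00-15:00, 16:00-19:00.
Nadia free: 09:00-13:00, 16:00-18:00.
Lila free: 11:00-14:00, 15:00-19:00.
Freya free: 10:00-15:00, 16:00-17:00.
Kira ∩ Elena: 11:00-12:00, 13:00-14:00, 16:00-17:00.
Kira ∩ Elena ∩ Nadia: 11:00-12:00, 16:00-17:00.
Kira ∩ Elena ∩ Nadia ∩ Lila: 11:00-12:00, 16:00-17:00.
Kira ∩ Elena ∩ Nadia ∩ Lila ∩ Freya: 11:00-12:00, 16:00-17:00.
The first common window of at least 60 minutes is 11:00-12:00, so the earliest start is 11:00.

11:00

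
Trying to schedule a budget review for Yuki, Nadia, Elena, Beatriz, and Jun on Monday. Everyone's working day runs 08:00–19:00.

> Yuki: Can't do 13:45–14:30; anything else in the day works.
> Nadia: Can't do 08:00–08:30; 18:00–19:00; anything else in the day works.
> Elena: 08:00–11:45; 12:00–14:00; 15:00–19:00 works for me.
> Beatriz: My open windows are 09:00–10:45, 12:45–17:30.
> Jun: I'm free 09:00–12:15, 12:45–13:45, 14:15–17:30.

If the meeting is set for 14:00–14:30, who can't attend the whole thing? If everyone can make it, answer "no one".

Yuki free: 08:00-13:45, 14:30-19:00 (invert busy blocks within the working day).
Nadia free: 08:30-18:00 (invert busy blocks within the working day).
Elena free: 08:00-11:45, 12:00-14:00, 15:00-19:00.
Beatriz free: 09:00-10:45, 12:45-17:30.
Jun free: 09:00-12:15, 12:45-13:45, 14:15-17:30.
Yuki: not fully free for 14:00-14:30. Nadia: free for 14:00-14:30. Elena: not fully free for 14:00-14:30. Beatriz: free for 14:00-14:30. Jun: not fully free for 14:00-14:30.

Elena, Jun, Yuki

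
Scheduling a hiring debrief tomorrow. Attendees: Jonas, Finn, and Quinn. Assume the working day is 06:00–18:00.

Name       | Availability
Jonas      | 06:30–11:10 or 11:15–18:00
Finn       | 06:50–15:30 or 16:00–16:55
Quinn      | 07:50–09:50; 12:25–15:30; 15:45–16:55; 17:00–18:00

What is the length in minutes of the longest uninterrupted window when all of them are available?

Jonas ∩ Finn: 06:50-11:10, 11:15-15:30, 16:00-16:55.
Jonas ∩ Finn ∩ Quinn: 07:50-09:50, 12:25-15:30, 16:00-16:55.
The longest is 12:25-15:30 at 185 minutes.

185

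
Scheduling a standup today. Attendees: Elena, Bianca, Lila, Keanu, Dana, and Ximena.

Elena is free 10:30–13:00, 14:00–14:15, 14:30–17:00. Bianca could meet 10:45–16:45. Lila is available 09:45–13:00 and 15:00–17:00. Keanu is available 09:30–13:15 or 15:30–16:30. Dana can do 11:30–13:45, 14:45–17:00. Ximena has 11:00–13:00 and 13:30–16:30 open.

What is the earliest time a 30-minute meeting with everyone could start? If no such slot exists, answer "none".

11:30

Elena ∩ Bianca: 10:45-13:00, 14:00-14:15, 14:30-16:45.
Elena ∩ Bianca ∩ Lila: 10:45-13:00, 15:00-16:45.
Elena ∩ Bianca ∩ Lila ∩ Keanu: 10:45-13:00, 15:30-16:30.
Elena ∩ Bianca ∩ Lila ∩ Keanu ∩ Dana: 11:30-13:00, 15:30-16:30.
Elena ∩ Bianca ∩ Lila ∩ Keanu ∩ Dana ∩ Ximena: 11:30-13:00, 15:30-16:30.
So the common availability across everyone is 11:30-13:00, 15:30-16:30.
The first common window of at least 30 minutes is 11:30-13:00, so the earliest start is 11:30.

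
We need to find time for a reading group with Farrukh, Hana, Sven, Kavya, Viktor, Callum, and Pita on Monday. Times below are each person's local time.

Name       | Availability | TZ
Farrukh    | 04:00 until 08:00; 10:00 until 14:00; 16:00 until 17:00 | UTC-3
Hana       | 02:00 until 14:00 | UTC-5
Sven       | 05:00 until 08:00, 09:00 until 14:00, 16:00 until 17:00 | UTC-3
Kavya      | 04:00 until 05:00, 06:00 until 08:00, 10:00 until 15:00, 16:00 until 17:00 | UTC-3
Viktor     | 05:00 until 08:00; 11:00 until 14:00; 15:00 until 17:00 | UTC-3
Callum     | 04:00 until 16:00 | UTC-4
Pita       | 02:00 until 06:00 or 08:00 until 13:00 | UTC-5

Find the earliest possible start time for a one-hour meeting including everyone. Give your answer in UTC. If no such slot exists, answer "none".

09:00

Farrukh in UTC: 07:00-11:00, 13:00-17:00, 19:00-20:00 (add 3h to convert from UTC-3).
Hana in UTC: 07:00-19:00 (add 5h to convert from UTC-5).
Sven in UTC: 08:00-11:00, 12:00-17:00, 19:00-20:00 (add 3h to convert from UTC-3).
Kavya in UTC: 07:00-08:00, 09:00-11:00, 13:00-18:00, 19:00-20:00 (add 3h to convert from UTC-3).
Viktor in UTC: 08:00-11:00, 14:00-17:00, 18:00-20:00 (add 3h to convert from UTC-3).
Callum in UTC: 08:00-20:00 (add 4h to convert from UTC-4).
Pita in UTC: 07:00-11:00, 13:00-18:00 (add 5h to convert from UTC-5).
Farrukh ∩ Hana: 07:00-11:00, 13:00-17:00.
Farrukh ∩ Hana ∩ Sven: 08:00-11:00, 13:00-17:00.
Farrukh ∩ Hana ∩ Sven ∩ Kavya: 09:00-11:00, 13:00-17:00.
Farrukh ∩ Hana ∩ Sven ∩ Kavya ∩ Viktor: 09:00-11:00, 14:00-17:00.
Farrukh ∩ Hana ∩ Sven ∩ Kavya ∩ Viktor ∩ Callum: 09:00-11:00, 14:00-17:00.
Farrukh ∩ Hana ∩ Sven ∩ Kavya ∩ Viktor ∩ Callum ∩ Pita: 09:00-11:00, 14:00-17:00.
So the common availability across everyone is 09:00-11:00, 14:00-17:00.
The first common window of at least 60 minutes is 09:00-11:00, so the earliest start is 09:00.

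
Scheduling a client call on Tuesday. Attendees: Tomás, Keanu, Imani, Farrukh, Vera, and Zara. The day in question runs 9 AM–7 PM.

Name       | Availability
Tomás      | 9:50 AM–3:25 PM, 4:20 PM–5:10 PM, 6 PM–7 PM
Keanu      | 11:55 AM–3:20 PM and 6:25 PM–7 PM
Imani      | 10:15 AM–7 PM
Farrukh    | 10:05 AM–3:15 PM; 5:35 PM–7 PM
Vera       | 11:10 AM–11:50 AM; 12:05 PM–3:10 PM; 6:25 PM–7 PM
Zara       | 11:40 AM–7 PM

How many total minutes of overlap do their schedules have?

Tomás ∩ Keanu: 11:55-15:20, 18:25-19:00.
Tomás ∩ Keanu ∩ Imani: 11:55-15:20, 18:25-19:00.
Tomás ∩ Keanu ∩ Imani ∩ Farrukh: 11:55-15:15, 18:25-19:00.
Tomás ∩ Keanu ∩ Imani ∩ Farrukh ∩ Vera: 12:05-15:10, 18:25-19:00.
Tomás ∩ Keanu ∩ Imani ∩ Farrukh ∩ Vera ∩ Zara: 12:05-15:10, 18:25-19:00.
Summing the common windows: 185 + 35 = 220 minutes.

220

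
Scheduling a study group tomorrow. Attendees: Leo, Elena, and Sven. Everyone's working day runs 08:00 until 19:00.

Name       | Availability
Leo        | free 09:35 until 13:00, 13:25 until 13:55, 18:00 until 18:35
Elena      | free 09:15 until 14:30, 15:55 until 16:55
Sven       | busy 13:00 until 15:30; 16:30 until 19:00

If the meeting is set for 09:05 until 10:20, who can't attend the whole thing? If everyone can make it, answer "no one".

Leo free: 09:35-13:00, 13:25-13:55, 18:00-18:35.
Elena free: 09:15-14:30, 15:55-16:55.
Sven free: 08:00-13:00, 15:30-16:30 (invert busy blocks within the working day).
Leo: not fully free for 09:05-10:20. Elena: not fully free for 09:05-10:20. Sven: free for 09:05-10:20.

Elena, Leo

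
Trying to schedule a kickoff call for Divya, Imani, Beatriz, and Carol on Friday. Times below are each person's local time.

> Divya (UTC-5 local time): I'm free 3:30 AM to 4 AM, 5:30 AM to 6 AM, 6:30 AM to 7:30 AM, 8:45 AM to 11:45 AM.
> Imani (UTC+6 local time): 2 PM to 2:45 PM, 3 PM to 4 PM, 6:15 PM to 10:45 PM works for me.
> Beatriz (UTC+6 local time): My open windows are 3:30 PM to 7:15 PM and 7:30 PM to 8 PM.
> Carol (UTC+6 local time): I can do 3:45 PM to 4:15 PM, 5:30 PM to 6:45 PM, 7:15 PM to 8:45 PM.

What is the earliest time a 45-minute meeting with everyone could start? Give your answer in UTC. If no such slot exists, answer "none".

none

Divya in UTC: 08:30-09:00, 10:30-11:00, 11:30-12:30, 13:45-16:45 (add 5h to convert from UTC-5).
Imani in UTC: 08:00-08:45, 09:00-10:00, 12:15-16:45 (subtract 6h to convert from UTC+6).
Beatriz in UTC: 09:30-13:15, 13:30-14:00 (subtract 6h to convert from UTC+6).
Carol in UTC: 09:45-10:15, 11:30-12:45, 13:15-14:45 (subtract 6h to convert from UTC+6).
Divya ∩ Imani: 08:30-08:45, 12:15-12:30, 13:45-16:45.
Divya ∩ Imani ∩ Beatriz: 12:15-12:30, 13:45-14:00.
Divya ∩ Imani ∩ Beatriz ∩ Carol: 12:15-12:30, 13:45-14:00.
No common window is at least 45 minutes long.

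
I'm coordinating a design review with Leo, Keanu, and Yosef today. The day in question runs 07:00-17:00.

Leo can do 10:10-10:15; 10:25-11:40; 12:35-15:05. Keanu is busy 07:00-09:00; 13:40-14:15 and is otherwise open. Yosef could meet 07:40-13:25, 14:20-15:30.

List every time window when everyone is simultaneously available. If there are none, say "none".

Leo free: 10:10-10:15, 10:25-11:40, 12:35-15:05.
Keanu free: 09:00-13:40, 14:15-17:00 (invert busy blocks within the working day).
Yosef free: 07:40-13:25, 14:20-15:30.
Leo ∩ Keanu: 10:10-10:15, 10:25-11:40, 12:35-13:40, 14:15-15:05.
Leo ∩ Keanu ∩ Yosef: 10:10-10:15, 10:25-11:40, 12:35-13:25, 14:20-15:05.

10:10-10:15, 10:25-11:40, 12:35-13:25, 14:20-15:05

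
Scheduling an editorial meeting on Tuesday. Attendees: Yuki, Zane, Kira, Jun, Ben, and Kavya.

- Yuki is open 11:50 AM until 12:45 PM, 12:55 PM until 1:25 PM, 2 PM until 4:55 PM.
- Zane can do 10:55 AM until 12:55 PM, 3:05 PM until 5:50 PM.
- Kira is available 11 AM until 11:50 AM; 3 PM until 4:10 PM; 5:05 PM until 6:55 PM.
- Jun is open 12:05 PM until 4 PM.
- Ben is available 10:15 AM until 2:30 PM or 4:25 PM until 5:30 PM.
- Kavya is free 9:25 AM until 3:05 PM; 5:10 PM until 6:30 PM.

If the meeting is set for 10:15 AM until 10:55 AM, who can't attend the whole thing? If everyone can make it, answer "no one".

Yuki: not fully free for 10:15-10:55. Zane: not fully free for 10:15-10:55. Kira: not fully free for 10:15-10:55. Jun: not fully free for 10:15-10:55. Ben: free for 10:15-10:55. Kavya: free for 10:15-10:55.

Jun, Kira, Yuki, Zane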